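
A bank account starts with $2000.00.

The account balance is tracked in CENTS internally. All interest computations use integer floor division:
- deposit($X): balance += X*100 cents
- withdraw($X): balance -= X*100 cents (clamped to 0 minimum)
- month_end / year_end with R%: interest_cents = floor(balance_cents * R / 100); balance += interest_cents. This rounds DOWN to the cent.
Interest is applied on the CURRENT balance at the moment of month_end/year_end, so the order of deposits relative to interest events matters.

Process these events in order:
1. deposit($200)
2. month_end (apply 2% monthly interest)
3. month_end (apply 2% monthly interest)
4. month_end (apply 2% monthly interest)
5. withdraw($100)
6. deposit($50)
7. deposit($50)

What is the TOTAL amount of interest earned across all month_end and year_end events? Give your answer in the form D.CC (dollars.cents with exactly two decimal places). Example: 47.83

After 1 (deposit($200)): balance=$2200.00 total_interest=$0.00
After 2 (month_end (apply 2% monthly interest)): balance=$2244.00 total_interest=$44.00
After 3 (month_end (apply 2% monthly interest)): balance=$2288.88 total_interest=$88.88
After 4 (month_end (apply 2% monthly interest)): balance=$2334.65 total_interest=$134.65
After 5 (withdraw($100)): balance=$2234.65 total_interest=$134.65
After 6 (deposit($50)): balance=$2284.65 total_interest=$134.65
After 7 (deposit($50)): balance=$2334.65 total_interest=$134.65

Answer: 134.65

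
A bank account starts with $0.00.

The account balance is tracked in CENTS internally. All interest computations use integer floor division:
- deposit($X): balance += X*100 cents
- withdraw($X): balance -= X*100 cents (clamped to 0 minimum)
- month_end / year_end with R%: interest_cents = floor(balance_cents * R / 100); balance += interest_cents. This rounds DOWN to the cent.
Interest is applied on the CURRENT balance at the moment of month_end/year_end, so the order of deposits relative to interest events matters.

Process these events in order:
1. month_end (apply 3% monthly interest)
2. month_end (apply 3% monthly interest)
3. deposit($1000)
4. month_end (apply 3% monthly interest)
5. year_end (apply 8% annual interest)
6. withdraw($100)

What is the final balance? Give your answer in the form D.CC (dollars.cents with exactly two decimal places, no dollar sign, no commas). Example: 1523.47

After 1 (month_end (apply 3% monthly interest)): balance=$0.00 total_interest=$0.00
After 2 (month_end (apply 3% monthly interest)): balance=$0.00 total_interest=$0.00
After 3 (deposit($1000)): balance=$1000.00 total_interest=$0.00
After 4 (month_end (apply 3% monthly interest)): balance=$1030.00 total_interest=$30.00
After 5 (year_end (apply 8% annual interest)): balance=$1112.40 total_interest=$112.40
After 6 (withdraw($100)): balance=$1012.40 total_interest=$112.40

Answer: 1012.40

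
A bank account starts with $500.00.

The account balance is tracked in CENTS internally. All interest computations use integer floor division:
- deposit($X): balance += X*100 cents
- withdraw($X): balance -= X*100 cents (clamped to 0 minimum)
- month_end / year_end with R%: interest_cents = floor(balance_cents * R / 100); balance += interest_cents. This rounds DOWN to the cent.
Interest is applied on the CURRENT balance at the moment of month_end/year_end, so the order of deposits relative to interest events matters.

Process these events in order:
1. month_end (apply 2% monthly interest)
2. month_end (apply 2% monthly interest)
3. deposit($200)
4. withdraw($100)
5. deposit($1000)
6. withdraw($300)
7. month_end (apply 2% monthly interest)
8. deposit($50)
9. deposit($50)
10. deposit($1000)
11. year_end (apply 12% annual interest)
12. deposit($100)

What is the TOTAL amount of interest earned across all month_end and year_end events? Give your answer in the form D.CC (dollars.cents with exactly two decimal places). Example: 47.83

Answer: 340.19

Derivation:
After 1 (month_end (apply 2% monthly interest)): balance=$510.00 total_interest=$10.00
After 2 (month_end (apply 2% monthly interest)): balance=$520.20 total_interest=$20.20
After 3 (deposit($200)): balance=$720.20 total_interest=$20.20
After 4 (withdraw($100)): balance=$620.20 total_interest=$20.20
After 5 (deposit($1000)): balance=$1620.20 total_interest=$20.20
After 6 (withdraw($300)): balance=$1320.20 total_interest=$20.20
After 7 (month_end (apply 2% monthly interest)): balance=$1346.60 total_interest=$46.60
After 8 (deposit($50)): balance=$1396.60 total_interest=$46.60
After 9 (deposit($50)): balance=$1446.60 total_interest=$46.60
After 10 (deposit($1000)): balance=$2446.60 total_interest=$46.60
After 11 (year_end (apply 12% annual interest)): balance=$2740.19 total_interest=$340.19
After 12 (deposit($100)): balance=$2840.19 total_interest=$340.19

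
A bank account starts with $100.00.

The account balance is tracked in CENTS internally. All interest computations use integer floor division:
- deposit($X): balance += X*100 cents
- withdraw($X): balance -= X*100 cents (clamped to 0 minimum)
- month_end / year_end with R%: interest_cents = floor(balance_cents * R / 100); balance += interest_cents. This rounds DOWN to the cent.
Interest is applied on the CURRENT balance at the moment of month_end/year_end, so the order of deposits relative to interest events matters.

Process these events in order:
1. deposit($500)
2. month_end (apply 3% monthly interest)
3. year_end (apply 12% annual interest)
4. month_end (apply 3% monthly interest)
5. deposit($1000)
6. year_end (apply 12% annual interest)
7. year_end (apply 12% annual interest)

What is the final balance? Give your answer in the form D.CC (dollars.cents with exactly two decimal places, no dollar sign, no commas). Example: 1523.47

After 1 (deposit($500)): balance=$600.00 total_interest=$0.00
After 2 (month_end (apply 3% monthly interest)): balance=$618.00 total_interest=$18.00
After 3 (year_end (apply 12% annual interest)): balance=$692.16 total_interest=$92.16
After 4 (month_end (apply 3% monthly interest)): balance=$712.92 total_interest=$112.92
After 5 (deposit($1000)): balance=$1712.92 total_interest=$112.92
After 6 (year_end (apply 12% annual interest)): balance=$1918.47 total_interest=$318.47
After 7 (year_end (apply 12% annual interest)): balance=$2148.68 total_interest=$548.68

Answer: 2148.68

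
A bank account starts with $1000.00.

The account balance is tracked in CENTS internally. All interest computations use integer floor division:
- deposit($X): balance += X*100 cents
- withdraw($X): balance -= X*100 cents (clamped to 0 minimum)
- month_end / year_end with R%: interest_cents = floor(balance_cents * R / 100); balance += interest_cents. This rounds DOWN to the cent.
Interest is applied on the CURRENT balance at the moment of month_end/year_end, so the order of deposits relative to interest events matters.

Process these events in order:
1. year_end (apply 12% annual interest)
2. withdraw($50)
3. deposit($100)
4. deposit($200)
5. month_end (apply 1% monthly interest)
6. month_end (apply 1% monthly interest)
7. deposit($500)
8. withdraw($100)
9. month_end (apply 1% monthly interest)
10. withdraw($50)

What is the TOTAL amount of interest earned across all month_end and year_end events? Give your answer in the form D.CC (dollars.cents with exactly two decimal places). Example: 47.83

After 1 (year_end (apply 12% annual interest)): balance=$1120.00 total_interest=$120.00
After 2 (withdraw($50)): balance=$1070.00 total_interest=$120.00
After 3 (deposit($100)): balance=$1170.00 total_interest=$120.00
After 4 (deposit($200)): balance=$1370.00 total_interest=$120.00
After 5 (month_end (apply 1% monthly interest)): balance=$1383.70 total_interest=$133.70
After 6 (month_end (apply 1% monthly interest)): balance=$1397.53 total_interest=$147.53
After 7 (deposit($500)): balance=$1897.53 total_interest=$147.53
After 8 (withdraw($100)): balance=$1797.53 total_interest=$147.53
After 9 (month_end (apply 1% monthly interest)): balance=$1815.50 total_interest=$165.50
After 10 (withdraw($50)): balance=$1765.50 total_interest=$165.50

Answer: 165.50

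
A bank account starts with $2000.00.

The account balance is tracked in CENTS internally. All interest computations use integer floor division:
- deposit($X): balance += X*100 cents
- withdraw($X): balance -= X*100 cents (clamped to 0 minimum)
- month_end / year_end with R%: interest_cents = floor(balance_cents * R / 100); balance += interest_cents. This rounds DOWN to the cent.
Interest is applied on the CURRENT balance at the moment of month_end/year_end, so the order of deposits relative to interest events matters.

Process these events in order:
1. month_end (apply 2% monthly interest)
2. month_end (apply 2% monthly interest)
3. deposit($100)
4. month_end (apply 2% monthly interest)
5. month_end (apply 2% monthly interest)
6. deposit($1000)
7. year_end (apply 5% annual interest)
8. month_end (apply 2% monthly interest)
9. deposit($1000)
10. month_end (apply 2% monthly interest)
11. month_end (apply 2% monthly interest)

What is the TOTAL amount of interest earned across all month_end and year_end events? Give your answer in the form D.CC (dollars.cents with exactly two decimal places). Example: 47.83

Answer: 582.79

Derivation:
After 1 (month_end (apply 2% monthly interest)): balance=$2040.00 total_interest=$40.00
After 2 (month_end (apply 2% monthly interest)): balance=$2080.80 total_interest=$80.80
After 3 (deposit($100)): balance=$2180.80 total_interest=$80.80
After 4 (month_end (apply 2% monthly interest)): balance=$2224.41 total_interest=$124.41
After 5 (month_end (apply 2% monthly interest)): balance=$2268.89 total_interest=$168.89
After 6 (deposit($1000)): balance=$3268.89 total_interest=$168.89
After 7 (year_end (apply 5% annual interest)): balance=$3432.33 total_interest=$332.33
After 8 (month_end (apply 2% monthly interest)): balance=$3500.97 total_interest=$400.97
After 9 (deposit($1000)): balance=$4500.97 total_interest=$400.97
After 10 (month_end (apply 2% monthly interest)): balance=$4590.98 total_interest=$490.98
After 11 (month_end (apply 2% monthly interest)): balance=$4682.79 total_interest=$582.79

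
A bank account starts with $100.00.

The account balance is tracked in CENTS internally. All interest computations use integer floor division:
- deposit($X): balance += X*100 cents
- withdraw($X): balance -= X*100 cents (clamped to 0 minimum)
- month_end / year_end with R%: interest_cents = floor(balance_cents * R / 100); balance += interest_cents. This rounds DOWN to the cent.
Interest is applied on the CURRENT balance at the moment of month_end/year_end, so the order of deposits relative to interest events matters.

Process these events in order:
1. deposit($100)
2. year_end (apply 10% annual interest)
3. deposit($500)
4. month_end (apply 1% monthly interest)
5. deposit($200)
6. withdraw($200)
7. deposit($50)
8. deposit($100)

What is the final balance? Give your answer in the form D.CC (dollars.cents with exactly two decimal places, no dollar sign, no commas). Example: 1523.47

Answer: 877.20

Derivation:
After 1 (deposit($100)): balance=$200.00 total_interest=$0.00
After 2 (year_end (apply 10% annual interest)): balance=$220.00 total_interest=$20.00
After 3 (deposit($500)): balance=$720.00 total_interest=$20.00
After 4 (month_end (apply 1% monthly interest)): balance=$727.20 total_interest=$27.20
After 5 (deposit($200)): balance=$927.20 total_interest=$27.20
After 6 (withdraw($200)): balance=$727.20 total_interest=$27.20
After 7 (deposit($50)): balance=$777.20 total_interest=$27.20
After 8 (deposit($100)): balance=$877.20 total_interest=$27.20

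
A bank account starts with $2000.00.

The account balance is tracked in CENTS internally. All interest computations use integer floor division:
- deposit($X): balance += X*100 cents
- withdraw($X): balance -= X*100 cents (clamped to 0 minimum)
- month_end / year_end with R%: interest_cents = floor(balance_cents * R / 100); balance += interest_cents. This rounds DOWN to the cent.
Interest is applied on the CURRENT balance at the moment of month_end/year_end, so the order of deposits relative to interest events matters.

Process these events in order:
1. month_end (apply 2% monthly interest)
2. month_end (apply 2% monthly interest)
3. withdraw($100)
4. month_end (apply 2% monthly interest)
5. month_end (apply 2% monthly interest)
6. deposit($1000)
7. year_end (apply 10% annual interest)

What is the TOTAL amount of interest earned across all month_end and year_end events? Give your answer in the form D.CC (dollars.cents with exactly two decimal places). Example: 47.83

After 1 (month_end (apply 2% monthly interest)): balance=$2040.00 total_interest=$40.00
After 2 (month_end (apply 2% monthly interest)): balance=$2080.80 total_interest=$80.80
After 3 (withdraw($100)): balance=$1980.80 total_interest=$80.80
After 4 (month_end (apply 2% monthly interest)): balance=$2020.41 total_interest=$120.41
After 5 (month_end (apply 2% monthly interest)): balance=$2060.81 total_interest=$160.81
After 6 (deposit($1000)): balance=$3060.81 total_interest=$160.81
After 7 (year_end (apply 10% annual interest)): balance=$3366.89 total_interest=$466.89

Answer: 466.89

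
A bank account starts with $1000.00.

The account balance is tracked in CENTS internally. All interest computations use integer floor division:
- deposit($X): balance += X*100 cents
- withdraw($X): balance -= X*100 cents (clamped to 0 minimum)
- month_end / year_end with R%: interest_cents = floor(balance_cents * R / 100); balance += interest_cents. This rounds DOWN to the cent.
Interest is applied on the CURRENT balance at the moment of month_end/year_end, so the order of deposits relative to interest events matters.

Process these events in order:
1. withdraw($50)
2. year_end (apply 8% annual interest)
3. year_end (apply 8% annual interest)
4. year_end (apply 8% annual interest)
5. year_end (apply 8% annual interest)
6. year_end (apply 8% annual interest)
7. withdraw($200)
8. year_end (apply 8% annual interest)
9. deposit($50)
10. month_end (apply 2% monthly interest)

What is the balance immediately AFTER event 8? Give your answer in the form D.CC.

Answer: 1291.50

Derivation:
After 1 (withdraw($50)): balance=$950.00 total_interest=$0.00
After 2 (year_end (apply 8% annual interest)): balance=$1026.00 total_interest=$76.00
After 3 (year_end (apply 8% annual interest)): balance=$1108.08 total_interest=$158.08
After 4 (year_end (apply 8% annual interest)): balance=$1196.72 total_interest=$246.72
After 5 (year_end (apply 8% annual interest)): balance=$1292.45 total_interest=$342.45
After 6 (year_end (apply 8% annual interest)): balance=$1395.84 total_interest=$445.84
After 7 (withdraw($200)): balance=$1195.84 total_interest=$445.84
After 8 (year_end (apply 8% annual interest)): balance=$1291.50 total_interest=$541.50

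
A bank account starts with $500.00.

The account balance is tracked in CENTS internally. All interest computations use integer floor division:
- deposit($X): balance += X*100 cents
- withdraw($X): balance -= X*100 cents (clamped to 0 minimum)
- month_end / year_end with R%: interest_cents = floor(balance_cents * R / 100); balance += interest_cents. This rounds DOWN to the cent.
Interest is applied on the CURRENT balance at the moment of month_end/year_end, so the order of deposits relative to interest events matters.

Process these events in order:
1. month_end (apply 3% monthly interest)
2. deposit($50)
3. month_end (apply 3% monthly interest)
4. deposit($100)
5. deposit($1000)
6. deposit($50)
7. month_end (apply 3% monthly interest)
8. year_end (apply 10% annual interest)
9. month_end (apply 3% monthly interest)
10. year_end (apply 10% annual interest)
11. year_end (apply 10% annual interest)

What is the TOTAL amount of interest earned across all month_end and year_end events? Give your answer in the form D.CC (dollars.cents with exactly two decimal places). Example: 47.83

After 1 (month_end (apply 3% monthly interest)): balance=$515.00 total_interest=$15.00
After 2 (deposit($50)): balance=$565.00 total_interest=$15.00
After 3 (month_end (apply 3% monthly interest)): balance=$581.95 total_interest=$31.95
After 4 (deposit($100)): balance=$681.95 total_interest=$31.95
After 5 (deposit($1000)): balance=$1681.95 total_interest=$31.95
After 6 (deposit($50)): balance=$1731.95 total_interest=$31.95
After 7 (month_end (apply 3% monthly interest)): balance=$1783.90 total_interest=$83.90
After 8 (year_end (apply 10% annual interest)): balance=$1962.29 total_interest=$262.29
After 9 (month_end (apply 3% monthly interest)): balance=$2021.15 total_interest=$321.15
After 10 (year_end (apply 10% annual interest)): balance=$2223.26 total_interest=$523.26
After 11 (year_end (apply 10% annual interest)): balance=$2445.58 total_interest=$745.58

Answer: 745.58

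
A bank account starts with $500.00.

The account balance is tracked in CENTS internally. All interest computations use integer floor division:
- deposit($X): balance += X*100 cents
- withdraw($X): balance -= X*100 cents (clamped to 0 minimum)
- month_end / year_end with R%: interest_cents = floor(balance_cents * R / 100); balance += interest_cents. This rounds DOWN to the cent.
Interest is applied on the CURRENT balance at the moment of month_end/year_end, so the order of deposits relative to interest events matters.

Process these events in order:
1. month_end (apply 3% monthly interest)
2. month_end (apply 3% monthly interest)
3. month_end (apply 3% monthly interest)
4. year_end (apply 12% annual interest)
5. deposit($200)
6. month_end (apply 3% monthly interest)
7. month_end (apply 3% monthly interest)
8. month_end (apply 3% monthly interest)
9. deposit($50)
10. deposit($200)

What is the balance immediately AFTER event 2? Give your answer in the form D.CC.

Answer: 530.45

Derivation:
After 1 (month_end (apply 3% monthly interest)): balance=$515.00 total_interest=$15.00
After 2 (month_end (apply 3% monthly interest)): balance=$530.45 total_interest=$30.45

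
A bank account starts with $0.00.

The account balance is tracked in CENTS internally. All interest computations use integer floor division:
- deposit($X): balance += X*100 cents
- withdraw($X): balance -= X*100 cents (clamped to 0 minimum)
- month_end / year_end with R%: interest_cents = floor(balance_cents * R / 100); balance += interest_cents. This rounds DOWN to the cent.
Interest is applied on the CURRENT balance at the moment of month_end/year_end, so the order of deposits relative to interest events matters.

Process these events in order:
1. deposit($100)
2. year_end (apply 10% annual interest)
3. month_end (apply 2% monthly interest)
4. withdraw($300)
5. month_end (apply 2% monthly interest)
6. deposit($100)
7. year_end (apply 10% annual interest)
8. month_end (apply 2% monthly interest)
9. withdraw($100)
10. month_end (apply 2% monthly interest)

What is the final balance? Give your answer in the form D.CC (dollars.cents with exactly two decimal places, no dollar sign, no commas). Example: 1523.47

After 1 (deposit($100)): balance=$100.00 total_interest=$0.00
After 2 (year_end (apply 10% annual interest)): balance=$110.00 total_interest=$10.00
After 3 (month_end (apply 2% monthly interest)): balance=$112.20 total_interest=$12.20
After 4 (withdraw($300)): balance=$0.00 total_interest=$12.20
After 5 (month_end (apply 2% monthly interest)): balance=$0.00 total_interest=$12.20
After 6 (deposit($100)): balance=$100.00 total_interest=$12.20
After 7 (year_end (apply 10% annual interest)): balance=$110.00 total_interest=$22.20
After 8 (month_end (apply 2% monthly interest)): balance=$112.20 total_interest=$24.40
After 9 (withdraw($100)): balance=$12.20 total_interest=$24.40
After 10 (month_end (apply 2% monthly interest)): balance=$12.44 total_interest=$24.64

Answer: 12.44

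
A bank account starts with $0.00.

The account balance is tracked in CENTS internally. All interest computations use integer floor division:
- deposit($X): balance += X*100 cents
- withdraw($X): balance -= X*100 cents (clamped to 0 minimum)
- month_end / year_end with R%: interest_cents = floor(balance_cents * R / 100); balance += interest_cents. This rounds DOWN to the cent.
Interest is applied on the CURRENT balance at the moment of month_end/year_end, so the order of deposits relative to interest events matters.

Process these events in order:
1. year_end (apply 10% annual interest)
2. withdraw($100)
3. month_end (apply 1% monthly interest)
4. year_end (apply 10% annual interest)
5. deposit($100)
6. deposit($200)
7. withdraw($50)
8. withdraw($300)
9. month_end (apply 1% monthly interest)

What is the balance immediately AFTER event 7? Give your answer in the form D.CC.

After 1 (year_end (apply 10% annual interest)): balance=$0.00 total_interest=$0.00
After 2 (withdraw($100)): balance=$0.00 total_interest=$0.00
After 3 (month_end (apply 1% monthly interest)): balance=$0.00 total_interest=$0.00
After 4 (year_end (apply 10% annual interest)): balance=$0.00 total_interest=$0.00
After 5 (deposit($100)): balance=$100.00 total_interest=$0.00
After 6 (deposit($200)): balance=$300.00 total_interest=$0.00
After 7 (withdraw($50)): balance=$250.00 total_interest=$0.00

Answer: 250.00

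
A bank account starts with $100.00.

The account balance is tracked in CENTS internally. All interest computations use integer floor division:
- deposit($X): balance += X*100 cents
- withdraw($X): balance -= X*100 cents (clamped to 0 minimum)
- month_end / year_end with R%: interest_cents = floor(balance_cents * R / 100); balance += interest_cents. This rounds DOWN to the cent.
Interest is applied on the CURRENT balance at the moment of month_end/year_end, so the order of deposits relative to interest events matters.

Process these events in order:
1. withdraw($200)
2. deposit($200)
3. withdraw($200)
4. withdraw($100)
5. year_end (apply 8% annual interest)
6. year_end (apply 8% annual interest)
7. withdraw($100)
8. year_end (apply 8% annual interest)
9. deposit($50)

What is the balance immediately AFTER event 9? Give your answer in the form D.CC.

After 1 (withdraw($200)): balance=$0.00 total_interest=$0.00
After 2 (deposit($200)): balance=$200.00 total_interest=$0.00
After 3 (withdraw($200)): balance=$0.00 total_interest=$0.00
After 4 (withdraw($100)): balance=$0.00 total_interest=$0.00
After 5 (year_end (apply 8% annual interest)): balance=$0.00 total_interest=$0.00
After 6 (year_end (apply 8% annual interest)): balance=$0.00 total_interest=$0.00
After 7 (withdraw($100)): balance=$0.00 total_interest=$0.00
After 8 (year_end (apply 8% annual interest)): balance=$0.00 total_interest=$0.00
After 9 (deposit($50)): balance=$50.00 total_interest=$0.00

Answer: 50.00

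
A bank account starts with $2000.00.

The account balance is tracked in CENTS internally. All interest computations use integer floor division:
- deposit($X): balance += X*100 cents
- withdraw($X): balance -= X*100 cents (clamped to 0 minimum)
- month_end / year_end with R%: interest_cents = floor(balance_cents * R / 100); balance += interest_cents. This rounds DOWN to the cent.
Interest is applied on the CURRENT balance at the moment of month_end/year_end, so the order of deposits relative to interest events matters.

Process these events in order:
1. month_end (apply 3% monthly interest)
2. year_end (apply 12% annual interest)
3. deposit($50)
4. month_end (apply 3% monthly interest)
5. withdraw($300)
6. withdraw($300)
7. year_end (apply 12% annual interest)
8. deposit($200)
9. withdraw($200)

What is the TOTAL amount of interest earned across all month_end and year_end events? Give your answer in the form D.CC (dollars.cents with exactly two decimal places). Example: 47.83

Answer: 597.25

Derivation:
After 1 (month_end (apply 3% monthly interest)): balance=$2060.00 total_interest=$60.00
After 2 (year_end (apply 12% annual interest)): balance=$2307.20 total_interest=$307.20
After 3 (deposit($50)): balance=$2357.20 total_interest=$307.20
After 4 (month_end (apply 3% monthly interest)): balance=$2427.91 total_interest=$377.91
After 5 (withdraw($300)): balance=$2127.91 total_interest=$377.91
After 6 (withdraw($300)): balance=$1827.91 total_interest=$377.91
After 7 (year_end (apply 12% annual interest)): balance=$2047.25 total_interest=$597.25
After 8 (deposit($200)): balance=$2247.25 total_interest=$597.25
After 9 (withdraw($200)): balance=$2047.25 total_interest=$597.25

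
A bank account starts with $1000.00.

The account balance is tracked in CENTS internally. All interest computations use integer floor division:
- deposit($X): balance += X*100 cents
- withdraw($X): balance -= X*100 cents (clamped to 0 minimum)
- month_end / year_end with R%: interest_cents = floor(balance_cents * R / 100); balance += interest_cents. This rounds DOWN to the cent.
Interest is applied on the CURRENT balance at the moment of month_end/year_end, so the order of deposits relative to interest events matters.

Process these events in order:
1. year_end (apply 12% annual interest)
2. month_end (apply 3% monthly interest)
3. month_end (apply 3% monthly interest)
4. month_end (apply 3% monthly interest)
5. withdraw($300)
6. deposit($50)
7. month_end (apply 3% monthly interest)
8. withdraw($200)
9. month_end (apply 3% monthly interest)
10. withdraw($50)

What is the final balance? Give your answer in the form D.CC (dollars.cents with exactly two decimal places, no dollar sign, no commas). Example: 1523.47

Answer: 777.14

Derivation:
After 1 (year_end (apply 12% annual interest)): balance=$1120.00 total_interest=$120.00
After 2 (month_end (apply 3% monthly interest)): balance=$1153.60 total_interest=$153.60
After 3 (month_end (apply 3% monthly interest)): balance=$1188.20 total_interest=$188.20
After 4 (month_end (apply 3% monthly interest)): balance=$1223.84 total_interest=$223.84
After 5 (withdraw($300)): balance=$923.84 total_interest=$223.84
After 6 (deposit($50)): balance=$973.84 total_interest=$223.84
After 7 (month_end (apply 3% monthly interest)): balance=$1003.05 total_interest=$253.05
After 8 (withdraw($200)): balance=$803.05 total_interest=$253.05
After 9 (month_end (apply 3% monthly interest)): balance=$827.14 total_interest=$277.14
After 10 (withdraw($50)): balance=$777.14 total_interest=$277.14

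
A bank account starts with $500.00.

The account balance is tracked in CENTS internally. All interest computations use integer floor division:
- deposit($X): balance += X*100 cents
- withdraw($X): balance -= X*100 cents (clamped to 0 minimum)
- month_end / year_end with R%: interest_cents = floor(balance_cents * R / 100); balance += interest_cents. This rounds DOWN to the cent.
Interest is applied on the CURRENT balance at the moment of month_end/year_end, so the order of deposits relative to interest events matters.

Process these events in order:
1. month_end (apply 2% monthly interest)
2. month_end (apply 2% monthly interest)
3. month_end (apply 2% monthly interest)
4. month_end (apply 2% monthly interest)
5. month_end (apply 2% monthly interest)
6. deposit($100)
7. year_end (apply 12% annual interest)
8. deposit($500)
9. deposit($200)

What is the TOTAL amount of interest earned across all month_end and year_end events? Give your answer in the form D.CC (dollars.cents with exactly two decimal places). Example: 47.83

Answer: 130.27

Derivation:
After 1 (month_end (apply 2% monthly interest)): balance=$510.00 total_interest=$10.00
After 2 (month_end (apply 2% monthly interest)): balance=$520.20 total_interest=$20.20
After 3 (month_end (apply 2% monthly interest)): balance=$530.60 total_interest=$30.60
After 4 (month_end (apply 2% monthly interest)): balance=$541.21 total_interest=$41.21
After 5 (month_end (apply 2% monthly interest)): balance=$552.03 total_interest=$52.03
After 6 (deposit($100)): balance=$652.03 total_interest=$52.03
After 7 (year_end (apply 12% annual interest)): balance=$730.27 total_interest=$130.27
After 8 (deposit($500)): balance=$1230.27 total_interest=$130.27
After 9 (deposit($200)): balance=$1430.27 total_interest=$130.27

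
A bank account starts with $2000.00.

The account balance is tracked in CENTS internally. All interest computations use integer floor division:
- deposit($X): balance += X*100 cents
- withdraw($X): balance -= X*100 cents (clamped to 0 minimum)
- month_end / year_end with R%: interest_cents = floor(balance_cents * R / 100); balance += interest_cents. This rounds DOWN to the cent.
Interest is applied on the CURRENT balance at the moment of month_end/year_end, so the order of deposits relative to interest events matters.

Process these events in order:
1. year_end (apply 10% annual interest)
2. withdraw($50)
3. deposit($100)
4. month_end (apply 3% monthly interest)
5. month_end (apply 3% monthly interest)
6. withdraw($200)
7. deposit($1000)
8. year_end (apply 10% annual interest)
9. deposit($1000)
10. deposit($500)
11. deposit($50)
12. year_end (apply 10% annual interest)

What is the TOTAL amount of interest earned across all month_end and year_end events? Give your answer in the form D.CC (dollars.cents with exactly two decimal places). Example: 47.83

After 1 (year_end (apply 10% annual interest)): balance=$2200.00 total_interest=$200.00
After 2 (withdraw($50)): balance=$2150.00 total_interest=$200.00
After 3 (deposit($100)): balance=$2250.00 total_interest=$200.00
After 4 (month_end (apply 3% monthly interest)): balance=$2317.50 total_interest=$267.50
After 5 (month_end (apply 3% monthly interest)): balance=$2387.02 total_interest=$337.02
After 6 (withdraw($200)): balance=$2187.02 total_interest=$337.02
After 7 (deposit($1000)): balance=$3187.02 total_interest=$337.02
After 8 (year_end (apply 10% annual interest)): balance=$3505.72 total_interest=$655.72
After 9 (deposit($1000)): balance=$4505.72 total_interest=$655.72
After 10 (deposit($500)): balance=$5005.72 total_interest=$655.72
After 11 (deposit($50)): balance=$5055.72 total_interest=$655.72
After 12 (year_end (apply 10% annual interest)): balance=$5561.29 total_interest=$1161.29

Answer: 1161.29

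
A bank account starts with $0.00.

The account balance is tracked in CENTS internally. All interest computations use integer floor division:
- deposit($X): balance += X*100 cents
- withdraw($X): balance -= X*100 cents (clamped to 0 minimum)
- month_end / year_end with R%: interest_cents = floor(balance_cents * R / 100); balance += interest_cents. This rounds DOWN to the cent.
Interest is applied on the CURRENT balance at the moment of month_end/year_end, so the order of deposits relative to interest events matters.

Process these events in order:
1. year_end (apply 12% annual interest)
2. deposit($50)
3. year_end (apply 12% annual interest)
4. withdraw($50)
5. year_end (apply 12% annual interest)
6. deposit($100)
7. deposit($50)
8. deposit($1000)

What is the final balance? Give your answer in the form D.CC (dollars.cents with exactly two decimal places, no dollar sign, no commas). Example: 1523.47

Answer: 1156.72

Derivation:
After 1 (year_end (apply 12% annual interest)): balance=$0.00 total_interest=$0.00
After 2 (deposit($50)): balance=$50.00 total_interest=$0.00
After 3 (year_end (apply 12% annual interest)): balance=$56.00 total_interest=$6.00
After 4 (withdraw($50)): balance=$6.00 total_interest=$6.00
After 5 (year_end (apply 12% annual interest)): balance=$6.72 total_interest=$6.72
After 6 (deposit($100)): balance=$106.72 total_interest=$6.72
After 7 (deposit($50)): balance=$156.72 total_interest=$6.72
After 8 (deposit($1000)): balance=$1156.72 total_interest=$6.72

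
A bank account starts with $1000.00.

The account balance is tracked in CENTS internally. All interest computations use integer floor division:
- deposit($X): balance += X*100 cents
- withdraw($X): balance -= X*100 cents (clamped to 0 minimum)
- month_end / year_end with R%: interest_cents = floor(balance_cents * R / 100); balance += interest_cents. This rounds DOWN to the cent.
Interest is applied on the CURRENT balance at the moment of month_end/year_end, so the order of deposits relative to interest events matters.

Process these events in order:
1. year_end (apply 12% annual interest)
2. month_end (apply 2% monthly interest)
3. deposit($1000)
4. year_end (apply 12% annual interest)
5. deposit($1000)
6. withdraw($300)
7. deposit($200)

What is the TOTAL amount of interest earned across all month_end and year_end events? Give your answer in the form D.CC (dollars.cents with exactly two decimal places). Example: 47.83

After 1 (year_end (apply 12% annual interest)): balance=$1120.00 total_interest=$120.00
After 2 (month_end (apply 2% monthly interest)): balance=$1142.40 total_interest=$142.40
After 3 (deposit($1000)): balance=$2142.40 total_interest=$142.40
After 4 (year_end (apply 12% annual interest)): balance=$2399.48 total_interest=$399.48
After 5 (deposit($1000)): balance=$3399.48 total_interest=$399.48
After 6 (withdraw($300)): balance=$3099.48 total_interest=$399.48
After 7 (deposit($200)): balance=$3299.48 total_interest=$399.48

Answer: 399.48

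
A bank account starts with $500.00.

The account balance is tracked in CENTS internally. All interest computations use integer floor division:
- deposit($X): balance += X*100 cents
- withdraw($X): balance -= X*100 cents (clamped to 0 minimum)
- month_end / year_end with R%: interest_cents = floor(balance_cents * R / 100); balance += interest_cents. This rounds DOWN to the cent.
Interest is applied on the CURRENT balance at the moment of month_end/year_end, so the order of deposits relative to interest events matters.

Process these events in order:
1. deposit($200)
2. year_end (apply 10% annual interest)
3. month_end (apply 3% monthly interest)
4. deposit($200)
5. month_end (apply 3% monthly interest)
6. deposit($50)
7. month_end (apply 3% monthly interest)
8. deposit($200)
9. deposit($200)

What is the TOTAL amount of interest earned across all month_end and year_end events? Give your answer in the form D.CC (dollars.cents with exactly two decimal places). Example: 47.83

After 1 (deposit($200)): balance=$700.00 total_interest=$0.00
After 2 (year_end (apply 10% annual interest)): balance=$770.00 total_interest=$70.00
After 3 (month_end (apply 3% monthly interest)): balance=$793.10 total_interest=$93.10
After 4 (deposit($200)): balance=$993.10 total_interest=$93.10
After 5 (month_end (apply 3% monthly interest)): balance=$1022.89 total_interest=$122.89
After 6 (deposit($50)): balance=$1072.89 total_interest=$122.89
After 7 (month_end (apply 3% monthly interest)): balance=$1105.07 total_interest=$155.07
After 8 (deposit($200)): balance=$1305.07 total_interest=$155.07
After 9 (deposit($200)): balance=$1505.07 total_interest=$155.07

Answer: 155.07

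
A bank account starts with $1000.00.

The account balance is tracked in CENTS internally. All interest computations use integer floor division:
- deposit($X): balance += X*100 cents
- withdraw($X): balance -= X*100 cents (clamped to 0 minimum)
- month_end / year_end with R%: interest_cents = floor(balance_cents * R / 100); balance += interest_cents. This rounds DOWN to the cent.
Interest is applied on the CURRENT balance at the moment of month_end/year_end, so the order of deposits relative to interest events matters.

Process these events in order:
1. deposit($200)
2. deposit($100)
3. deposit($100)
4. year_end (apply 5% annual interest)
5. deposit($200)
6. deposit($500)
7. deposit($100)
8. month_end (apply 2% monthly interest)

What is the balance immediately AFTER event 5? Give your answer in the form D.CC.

Answer: 1670.00

Derivation:
After 1 (deposit($200)): balance=$1200.00 total_interest=$0.00
After 2 (deposit($100)): balance=$1300.00 total_interest=$0.00
After 3 (deposit($100)): balance=$1400.00 total_interest=$0.00
After 4 (year_end (apply 5% annual interest)): balance=$1470.00 total_interest=$70.00
After 5 (deposit($200)): balance=$1670.00 total_interest=$70.00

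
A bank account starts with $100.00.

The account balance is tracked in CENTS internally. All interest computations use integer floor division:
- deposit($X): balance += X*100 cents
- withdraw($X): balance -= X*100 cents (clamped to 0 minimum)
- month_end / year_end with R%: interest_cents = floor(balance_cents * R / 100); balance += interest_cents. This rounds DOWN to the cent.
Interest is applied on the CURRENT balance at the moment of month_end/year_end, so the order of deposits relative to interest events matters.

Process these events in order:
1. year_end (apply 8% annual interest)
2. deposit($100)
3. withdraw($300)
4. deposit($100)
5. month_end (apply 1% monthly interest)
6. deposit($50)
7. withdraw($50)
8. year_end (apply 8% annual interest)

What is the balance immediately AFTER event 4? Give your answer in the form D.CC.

Answer: 100.00

Derivation:
After 1 (year_end (apply 8% annual interest)): balance=$108.00 total_interest=$8.00
After 2 (deposit($100)): balance=$208.00 total_interest=$8.00
After 3 (withdraw($300)): balance=$0.00 total_interest=$8.00
After 4 (deposit($100)): balance=$100.00 total_interest=$8.00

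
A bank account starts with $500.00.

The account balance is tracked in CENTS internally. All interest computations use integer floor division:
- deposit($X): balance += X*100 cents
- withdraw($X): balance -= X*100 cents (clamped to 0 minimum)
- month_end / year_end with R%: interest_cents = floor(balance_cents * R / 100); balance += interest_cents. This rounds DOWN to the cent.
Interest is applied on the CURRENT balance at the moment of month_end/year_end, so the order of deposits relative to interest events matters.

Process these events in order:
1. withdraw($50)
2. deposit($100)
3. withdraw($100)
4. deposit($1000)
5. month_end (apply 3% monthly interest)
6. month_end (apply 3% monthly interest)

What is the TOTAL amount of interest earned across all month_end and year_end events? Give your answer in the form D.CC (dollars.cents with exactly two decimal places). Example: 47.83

After 1 (withdraw($50)): balance=$450.00 total_interest=$0.00
After 2 (deposit($100)): balance=$550.00 total_interest=$0.00
After 3 (withdraw($100)): balance=$450.00 total_interest=$0.00
After 4 (deposit($1000)): balance=$1450.00 total_interest=$0.00
After 5 (month_end (apply 3% monthly interest)): balance=$1493.50 total_interest=$43.50
After 6 (month_end (apply 3% monthly interest)): balance=$1538.30 total_interest=$88.30

Answer: 88.30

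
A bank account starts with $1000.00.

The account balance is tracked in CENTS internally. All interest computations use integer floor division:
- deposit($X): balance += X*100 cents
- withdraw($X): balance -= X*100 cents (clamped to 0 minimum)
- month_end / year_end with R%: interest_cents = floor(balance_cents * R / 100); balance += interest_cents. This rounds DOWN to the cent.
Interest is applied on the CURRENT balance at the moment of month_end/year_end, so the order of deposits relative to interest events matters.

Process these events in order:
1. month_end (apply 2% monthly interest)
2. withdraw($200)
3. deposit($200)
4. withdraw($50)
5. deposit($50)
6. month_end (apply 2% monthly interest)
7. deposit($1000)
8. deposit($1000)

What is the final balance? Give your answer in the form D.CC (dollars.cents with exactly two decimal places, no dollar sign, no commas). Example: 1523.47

After 1 (month_end (apply 2% monthly interest)): balance=$1020.00 total_interest=$20.00
After 2 (withdraw($200)): balance=$820.00 total_interest=$20.00
After 3 (deposit($200)): balance=$1020.00 total_interest=$20.00
After 4 (withdraw($50)): balance=$970.00 total_interest=$20.00
After 5 (deposit($50)): balance=$1020.00 total_interest=$20.00
After 6 (month_end (apply 2% monthly interest)): balance=$1040.40 total_interest=$40.40
After 7 (deposit($1000)): balance=$2040.40 total_interest=$40.40
After 8 (deposit($1000)): balance=$3040.40 total_interest=$40.40

Answer: 3040.40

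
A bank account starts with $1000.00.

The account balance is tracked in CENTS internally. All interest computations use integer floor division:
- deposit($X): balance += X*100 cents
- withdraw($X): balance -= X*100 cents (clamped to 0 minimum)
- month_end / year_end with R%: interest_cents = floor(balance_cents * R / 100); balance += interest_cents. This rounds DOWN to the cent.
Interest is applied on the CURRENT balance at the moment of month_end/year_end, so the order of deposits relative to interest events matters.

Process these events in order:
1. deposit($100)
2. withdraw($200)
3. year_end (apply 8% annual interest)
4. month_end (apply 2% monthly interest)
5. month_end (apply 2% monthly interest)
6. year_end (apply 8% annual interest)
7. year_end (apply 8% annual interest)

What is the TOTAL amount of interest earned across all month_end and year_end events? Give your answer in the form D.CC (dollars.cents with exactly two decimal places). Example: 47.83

After 1 (deposit($100)): balance=$1100.00 total_interest=$0.00
After 2 (withdraw($200)): balance=$900.00 total_interest=$0.00
After 3 (year_end (apply 8% annual interest)): balance=$972.00 total_interest=$72.00
After 4 (month_end (apply 2% monthly interest)): balance=$991.44 total_interest=$91.44
After 5 (month_end (apply 2% monthly interest)): balance=$1011.26 total_interest=$111.26
After 6 (year_end (apply 8% annual interest)): balance=$1092.16 total_interest=$192.16
After 7 (year_end (apply 8% annual interest)): balance=$1179.53 total_interest=$279.53

Answer: 279.53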